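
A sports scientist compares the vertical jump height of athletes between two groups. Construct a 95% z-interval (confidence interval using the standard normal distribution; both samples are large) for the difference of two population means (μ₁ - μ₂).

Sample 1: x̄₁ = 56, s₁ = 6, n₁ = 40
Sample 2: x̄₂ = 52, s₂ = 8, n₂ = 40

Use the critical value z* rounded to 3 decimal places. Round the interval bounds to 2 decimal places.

Both samples are large (n₁ = 40 ≥ 30, n₂ = 40 ≥ 30), so a z-interval for the difference of means applies.

Point estimate: x̄₁ - x̄₂ = 56 - 52 = 4

Standard error: SE = √(s₁²/n₁ + s₂²/n₂)
= √(6²/40 + 8²/40)
= √(0.900000 + 1.600000)
= 1.581139

For 95% confidence, z* = 1.96 (from standard normal table)
Margin of error: E = z* × SE = 1.96 × 1.581139 = 3.0990

Z-interval: (x̄₁ - x̄₂) ± E = 4 ± 3.0990 = (0.9010, 7.0990)

Rounded to 2 decimal places:

(0.90, 7.10)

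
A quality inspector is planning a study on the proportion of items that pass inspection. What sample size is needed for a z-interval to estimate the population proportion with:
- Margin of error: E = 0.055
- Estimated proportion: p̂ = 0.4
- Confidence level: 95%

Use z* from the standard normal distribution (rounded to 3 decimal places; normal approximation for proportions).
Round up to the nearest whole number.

Using z* for proportion z-interval (normal approximation).

For 95% confidence, z* = 1.96 (from standard normal table)

Sample size formula for proportion z-interval: n = z*²p̂(1-p̂)/E²

n = 1.96² × 0.4 × 0.6 / 0.055²
  = 3.8416 × 0.24 / 0.003025
  = 304.7881

Round up to the nearest whole number: n = 305

305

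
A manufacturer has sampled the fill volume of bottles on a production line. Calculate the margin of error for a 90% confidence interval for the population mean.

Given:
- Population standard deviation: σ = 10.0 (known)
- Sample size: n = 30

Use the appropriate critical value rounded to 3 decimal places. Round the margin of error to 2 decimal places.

The population standard deviation σ is known, so use the z-interval margin of error formula.

For 90% confidence, z* = 1.645 (from standard normal table)

Margin of error formula for z-interval: E = z* × σ/√n

E = 1.645 × 10.0/√30
  = 1.645 × 1.825742
  = 3.0033

Rounded to 2 decimal places:

3.00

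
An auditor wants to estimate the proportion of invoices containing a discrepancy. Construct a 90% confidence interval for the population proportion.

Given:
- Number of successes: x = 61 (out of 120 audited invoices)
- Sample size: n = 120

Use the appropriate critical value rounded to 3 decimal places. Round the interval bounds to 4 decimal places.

Sample proportion: p̂ = 61/120 = 0.508333

Check conditions for normal approximation:
  np̂ = 61 ≥ 10 ✓
  n(1-p̂) = 59 ≥ 10 ✓

The sample is large enough, so use a z-interval (normal approximation) for the proportion.

For 90% confidence, z* = 1.645 (from standard normal table)

Standard error: SE = √(p̂(1-p̂)/n) = √(0.508333×0.491667/120) = 0.04563721

Margin of error: E = z* × SE = 1.645 × 0.04563721 = 0.075073

Z-interval: p̂ ± E = 0.508333 ± 0.075073 = (0.433260, 0.583407)

Rounded to 4 decimal places:

(0.4333, 0.5834)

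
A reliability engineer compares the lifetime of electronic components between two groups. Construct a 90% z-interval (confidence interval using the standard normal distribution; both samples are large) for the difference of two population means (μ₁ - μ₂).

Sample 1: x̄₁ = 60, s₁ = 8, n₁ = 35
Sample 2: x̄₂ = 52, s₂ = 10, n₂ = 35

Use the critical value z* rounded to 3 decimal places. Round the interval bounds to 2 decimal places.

Both samples are large (n₁ = 35 ≥ 30, n₂ = 35 ≥ 30), so a z-interval for the difference of means applies.

Point estimate: x̄₁ - x̄₂ = 60 - 52 = 8

Standard error: SE = √(s₁²/n₁ + s₂²/n₂)
= √(8²/35 + 10²/35)
= √(1.828571 + 2.857143)
= 2.164651

For 90% confidence, z* = 1.645 (from standard normal table)
Margin of error: E = z* × SE = 1.645 × 2.164651 = 3.5609

Z-interval: (x̄₁ - x̄₂) ± E = 8 ± 3.5609 = (4.4391, 11.5609)

Rounded to 2 decimal places:

(4.44, 11.56)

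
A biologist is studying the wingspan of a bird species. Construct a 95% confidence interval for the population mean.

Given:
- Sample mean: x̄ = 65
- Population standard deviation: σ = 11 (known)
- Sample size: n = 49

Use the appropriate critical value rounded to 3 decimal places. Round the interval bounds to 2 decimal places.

The population standard deviation σ is known, so use a z-interval (standard normal critical value).

For 95% confidence, z* = 1.96 (from standard normal table)

Standard error: SE = σ/√n = 11/√49 = 1.571429

Margin of error: E = z* × SE = 1.96 × 1.571429 = 3.0800

Z-interval: x̄ ± E = 65 ± 3.0800 = (61.9200, 68.0800)

Rounded to 2 decimal places:

(61.92, 68.08)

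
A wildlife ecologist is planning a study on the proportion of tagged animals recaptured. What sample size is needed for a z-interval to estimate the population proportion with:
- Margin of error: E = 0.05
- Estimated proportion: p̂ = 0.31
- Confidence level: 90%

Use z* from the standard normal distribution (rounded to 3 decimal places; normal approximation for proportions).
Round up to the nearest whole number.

Using z* for proportion z-interval (normal approximation).

For 90% confidence, z* = 1.645 (from standard normal table)

Sample size formula for proportion z-interval: n = z*²p̂(1-p̂)/E²

n = 1.645² × 0.31 × 0.69 / 0.05²
  = 2.706025 × 0.2139 / 0.0025
  = 231.5275

Round up to the nearest whole number: n = 232

232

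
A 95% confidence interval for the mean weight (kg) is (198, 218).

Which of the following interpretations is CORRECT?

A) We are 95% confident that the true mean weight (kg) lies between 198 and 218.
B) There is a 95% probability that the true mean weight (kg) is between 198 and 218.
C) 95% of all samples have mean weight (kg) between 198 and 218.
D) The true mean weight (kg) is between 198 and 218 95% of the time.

A confidence interval represents our confidence in the procedure, not a probability statement about the parameter.

Key concept: If we repeated this sampling process many times and computed a 95% CI each time, about 95% of those intervals would contain the true population parameter.

For this specific interval (198, 218):
- Midpoint (point estimate): 208
- Margin of error: 10

The correct interpretation is the one stating confidence that the true parameter lies in the interval — option A.

A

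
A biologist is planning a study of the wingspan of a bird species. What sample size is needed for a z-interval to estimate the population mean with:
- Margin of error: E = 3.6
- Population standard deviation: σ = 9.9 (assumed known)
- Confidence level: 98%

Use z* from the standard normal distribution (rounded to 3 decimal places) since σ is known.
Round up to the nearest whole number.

Using z* since population σ is known (z-interval formula).

For 98% confidence, z* = 2.326 (from standard normal table)

Sample size formula for z-interval: n = (z*σ/E)²

n = (2.326 × 9.9 / 3.6)²
  = (6.396500)²
  = 40.9152

Round up to the nearest whole number: n = 41

41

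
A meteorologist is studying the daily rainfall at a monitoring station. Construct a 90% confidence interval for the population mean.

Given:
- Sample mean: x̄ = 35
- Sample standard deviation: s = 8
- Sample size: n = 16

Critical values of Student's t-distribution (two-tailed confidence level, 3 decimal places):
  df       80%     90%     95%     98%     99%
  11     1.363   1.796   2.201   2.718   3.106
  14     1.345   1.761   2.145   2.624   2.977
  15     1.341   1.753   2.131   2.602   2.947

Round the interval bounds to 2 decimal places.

The population standard deviation σ is unknown (only the sample standard deviation s is given), so use a t-interval with df = n - 1 = 16 - 1 = 15.

For 90% confidence with df = 15, t* = 1.753 (from t-table)

Standard error: SE = s/√n = 8/√16 = 2.000000

Margin of error: E = t* × SE = 1.753 × 2.000000 = 3.5060

T-interval: x̄ ± E = 35 ± 3.5060 = (31.4940, 38.5060)

Rounded to 2 decimal places:

(31.49, 38.51)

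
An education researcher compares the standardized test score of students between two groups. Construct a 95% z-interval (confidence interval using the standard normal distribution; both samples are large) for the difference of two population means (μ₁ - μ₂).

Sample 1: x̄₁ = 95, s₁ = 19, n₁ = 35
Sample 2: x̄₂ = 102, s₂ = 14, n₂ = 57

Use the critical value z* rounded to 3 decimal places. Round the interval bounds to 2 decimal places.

Both samples are large (n₁ = 35 ≥ 30, n₂ = 57 ≥ 30), so a z-interval for the difference of means applies.

Point estimate: x̄₁ - x̄₂ = 95 - 102 = -7

Standard error: SE = √(s₁²/n₁ + s₂²/n₂)
= √(19²/35 + 14²/57)
= √(10.314286 + 3.438596)
= 3.708488

For 95% confidence, z* = 1.96 (from standard normal table)
Margin of error: E = z* × SE = 1.96 × 3.708488 = 7.2686

Z-interval: (x̄₁ - x̄₂) ± E = -7 ± 7.2686 = (-14.2686, 0.2686)

Rounded to 2 decimal places:

(-14.27, 0.27)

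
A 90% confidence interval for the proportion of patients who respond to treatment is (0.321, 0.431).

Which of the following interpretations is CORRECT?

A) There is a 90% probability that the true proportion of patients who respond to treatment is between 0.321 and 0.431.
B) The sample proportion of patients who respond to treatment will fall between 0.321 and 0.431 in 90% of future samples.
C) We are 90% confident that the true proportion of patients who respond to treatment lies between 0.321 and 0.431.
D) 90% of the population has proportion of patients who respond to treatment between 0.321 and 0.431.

A confidence interval represents our confidence in the procedure, not a probability statement about the parameter.

Key concept: If we repeated this sampling process many times and computed a 90% CI each time, about 90% of those intervals would contain the true population parameter.

For this specific interval (0.321, 0.431):
- Midpoint (point estimate): 0.376
- Margin of error: 0.055

The correct interpretation is the one stating confidence that the true parameter lies in the interval — option C.

C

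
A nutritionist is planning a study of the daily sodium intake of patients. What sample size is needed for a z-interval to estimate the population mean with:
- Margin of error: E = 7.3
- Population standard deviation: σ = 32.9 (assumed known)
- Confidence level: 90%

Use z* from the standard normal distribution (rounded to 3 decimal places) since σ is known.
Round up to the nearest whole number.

Using z* since population σ is known (z-interval formula).

For 90% confidence, z* = 1.645 (from standard normal table)

Sample size formula for z-interval: n = (z*σ/E)²

n = (1.645 × 32.9 / 7.3)²
  = (7.413767)²
  = 54.9639

Round up to the nearest whole number: n = 55

55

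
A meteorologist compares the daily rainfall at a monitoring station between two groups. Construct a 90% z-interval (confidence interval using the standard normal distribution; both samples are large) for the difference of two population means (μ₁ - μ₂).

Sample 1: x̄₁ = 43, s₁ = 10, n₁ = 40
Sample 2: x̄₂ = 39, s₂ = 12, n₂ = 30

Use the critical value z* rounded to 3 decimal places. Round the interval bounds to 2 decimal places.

Both samples are large (n₁ = 40 ≥ 30, n₂ = 30 ≥ 30), so a z-interval for the difference of means applies.

Point estimate: x̄₁ - x̄₂ = 43 - 39 = 4

Standard error: SE = √(s₁²/n₁ + s₂²/n₂)
= √(10²/40 + 12²/30)
= √(2.500000 + 4.800000)
= 2.701851

For 90% confidence, z* = 1.645 (from standard normal table)
Margin of error: E = z* × SE = 1.645 × 2.701851 = 4.4445

Z-interval: (x̄₁ - x̄₂) ± E = 4 ± 4.4445 = (-0.4445, 8.4445)

Rounded to 2 decimal places:

(-0.44, 8.44)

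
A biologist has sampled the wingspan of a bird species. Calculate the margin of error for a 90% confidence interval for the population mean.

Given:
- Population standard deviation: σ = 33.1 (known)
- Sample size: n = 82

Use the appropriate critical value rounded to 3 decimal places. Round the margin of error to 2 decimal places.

The population standard deviation σ is known, so use the z-interval margin of error formula.

For 90% confidence, z* = 1.645 (from standard normal table)

Margin of error formula for z-interval: E = z* × σ/√n

E = 1.645 × 33.1/√82
  = 1.645 × 3.655284
  = 6.0129

Rounded to 2 decimal places:

6.01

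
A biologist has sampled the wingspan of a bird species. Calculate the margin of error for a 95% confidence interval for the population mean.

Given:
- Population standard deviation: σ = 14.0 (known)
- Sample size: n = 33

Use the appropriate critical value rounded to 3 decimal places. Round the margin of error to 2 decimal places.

The population standard deviation σ is known, so use the z-interval margin of error formula.

For 95% confidence, z* = 1.96 (from standard normal table)

Margin of error formula for z-interval: E = z* × σ/√n

E = 1.96 × 14.0/√33
  = 1.96 × 2.437087
  = 4.7767

Rounded to 2 decimal places:

4.78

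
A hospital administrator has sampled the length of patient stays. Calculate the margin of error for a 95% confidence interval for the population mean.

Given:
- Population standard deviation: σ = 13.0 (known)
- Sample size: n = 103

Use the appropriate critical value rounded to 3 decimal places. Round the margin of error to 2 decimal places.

The population standard deviation σ is known, so use the z-interval margin of error formula.

For 95% confidence, z* = 1.96 (from standard normal table)

Margin of error formula for z-interval: E = z* × σ/√n

E = 1.96 × 13.0/√103
  = 1.96 × 1.280928
  = 2.5106

Rounded to 2 decimal places:

2.51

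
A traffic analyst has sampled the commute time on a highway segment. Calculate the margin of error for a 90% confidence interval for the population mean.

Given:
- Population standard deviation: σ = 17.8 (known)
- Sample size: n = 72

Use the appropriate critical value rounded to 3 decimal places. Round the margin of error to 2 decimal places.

The population standard deviation σ is known, so use the z-interval margin of error formula.

For 90% confidence, z* = 1.645 (from standard normal table)

Margin of error formula for z-interval: E = z* × σ/√n

E = 1.645 × 17.8/√72
  = 1.645 × 2.097750
  = 3.4508

Rounded to 2 decimal places:

3.45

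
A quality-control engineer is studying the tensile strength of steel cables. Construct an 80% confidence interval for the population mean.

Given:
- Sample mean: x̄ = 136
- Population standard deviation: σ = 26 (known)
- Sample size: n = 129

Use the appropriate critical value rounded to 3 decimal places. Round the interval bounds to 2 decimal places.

The population standard deviation σ is known, so use a z-interval (standard normal critical value).

For 80% confidence, z* = 1.282 (from standard normal table)

Standard error: SE = σ/√n = 26/√129 = 2.289172

Margin of error: E = z* × SE = 1.282 × 2.289172 = 2.9347

Z-interval: x̄ ± E = 136 ± 2.9347 = (133.0653, 138.9347)

Rounded to 2 decimal places:

(133.07, 138.93)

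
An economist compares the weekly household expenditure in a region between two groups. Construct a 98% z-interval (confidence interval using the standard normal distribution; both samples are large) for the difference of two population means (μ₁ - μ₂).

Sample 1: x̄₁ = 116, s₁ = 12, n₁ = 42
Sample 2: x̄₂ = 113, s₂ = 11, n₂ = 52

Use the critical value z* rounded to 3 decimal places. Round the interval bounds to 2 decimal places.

Both samples are large (n₁ = 42 ≥ 30, n₂ = 52 ≥ 30), so a z-interval for the difference of means applies.

Point estimate: x̄₁ - x̄₂ = 116 - 113 = 3

Standard error: SE = √(s₁²/n₁ + s₂²/n₂)
= √(12²/42 + 11²/52)
= √(3.428571 + 2.326923)
= 2.399061

For 98% confidence, z* = 2.326 (from standard normal table)
Margin of error: E = z* × SE = 2.326 × 2.399061 = 5.5802

Z-interval: (x̄₁ - x̄₂) ± E = 3 ± 5.5802 = (-2.5802, 8.5802)

Rounded to 2 decimal places:

(-2.58, 8.58)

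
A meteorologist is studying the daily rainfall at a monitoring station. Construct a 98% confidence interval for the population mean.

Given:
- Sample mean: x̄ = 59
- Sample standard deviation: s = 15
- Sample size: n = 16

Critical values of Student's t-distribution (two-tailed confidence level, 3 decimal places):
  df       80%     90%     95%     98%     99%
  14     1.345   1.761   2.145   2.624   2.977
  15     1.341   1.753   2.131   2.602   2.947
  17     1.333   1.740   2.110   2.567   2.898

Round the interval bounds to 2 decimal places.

The population standard deviation σ is unknown (only the sample standard deviation s is given), so use a t-interval with df = n - 1 = 16 - 1 = 15.

For 98% confidence with df = 15, t* = 2.602 (from t-table)

Standard error: SE = s/√n = 15/√16 = 3.750000

Margin of error: E = t* × SE = 2.602 × 3.750000 = 9.7575

T-interval: x̄ ± E = 59 ± 9.7575 = (49.2425, 68.7575)

Rounded to 2 decimal places:

(49.24, 68.76)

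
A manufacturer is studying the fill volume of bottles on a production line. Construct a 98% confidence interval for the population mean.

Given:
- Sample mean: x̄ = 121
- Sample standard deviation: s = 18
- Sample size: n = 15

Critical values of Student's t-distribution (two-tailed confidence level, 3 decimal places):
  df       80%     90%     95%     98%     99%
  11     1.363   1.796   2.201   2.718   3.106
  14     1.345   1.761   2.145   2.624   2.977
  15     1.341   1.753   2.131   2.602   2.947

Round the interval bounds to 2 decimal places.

The population standard deviation σ is unknown (only the sample standard deviation s is given), so use a t-interval with df = n - 1 = 15 - 1 = 14.

For 98% confidence with df = 14, t* = 2.624 (from t-table)

Standard error: SE = s/√n = 18/√15 = 4.647580

Margin of error: E = t* × SE = 2.624 × 4.647580 = 12.1952

T-interval: x̄ ± E = 121 ± 12.1952 = (108.8048, 133.1952)

Rounded to 2 decimal places:

(108.80, 133.20)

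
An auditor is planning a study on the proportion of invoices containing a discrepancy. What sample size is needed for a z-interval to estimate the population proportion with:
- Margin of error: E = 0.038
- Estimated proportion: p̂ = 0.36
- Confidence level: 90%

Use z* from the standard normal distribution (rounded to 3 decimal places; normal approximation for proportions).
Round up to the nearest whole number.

Using z* for proportion z-interval (normal approximation).

For 90% confidence, z* = 1.645 (from standard normal table)

Sample size formula for proportion z-interval: n = z*²p̂(1-p̂)/E²

n = 1.645² × 0.36 × 0.64 / 0.038²
  = 2.706025 × 0.2304 / 0.001444
  = 431.7647

Round up to the nearest whole number: n = 432

432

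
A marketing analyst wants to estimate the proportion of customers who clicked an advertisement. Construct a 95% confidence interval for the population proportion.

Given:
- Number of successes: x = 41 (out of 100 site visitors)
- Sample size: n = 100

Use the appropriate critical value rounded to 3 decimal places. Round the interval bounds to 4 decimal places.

Sample proportion: p̂ = 41/100 = 0.410000

Check conditions for normal approximation:
  np̂ = 41 ≥ 10 ✓
  n(1-p̂) = 59 ≥ 10 ✓

The sample is large enough, so use a z-interval (normal approximation) for the proportion.

For 95% confidence, z* = 1.96 (from standard normal table)

Standard error: SE = √(p̂(1-p̂)/n) = √(0.410000×0.590000/100) = 0.04918333

Margin of error: E = z* × SE = 1.96 × 0.04918333 = 0.096399

Z-interval: p̂ ± E = 0.410000 ± 0.096399 = (0.313601, 0.506399)

Rounded to 4 decimal places:

(0.3136, 0.5064)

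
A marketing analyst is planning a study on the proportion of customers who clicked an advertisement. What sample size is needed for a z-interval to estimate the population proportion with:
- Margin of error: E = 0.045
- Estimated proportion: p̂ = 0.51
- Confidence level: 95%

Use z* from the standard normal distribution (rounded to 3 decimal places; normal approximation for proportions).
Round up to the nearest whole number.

Using z* for proportion z-interval (normal approximation).

For 95% confidence, z* = 1.96 (from standard normal table)

Sample size formula for proportion z-interval: n = z*²p̂(1-p̂)/E²

n = 1.96² × 0.51 × 0.49 / 0.045²
  = 3.8416 × 0.2499 / 0.002025
  = 474.0819

Round up to the nearest whole number: n = 475

475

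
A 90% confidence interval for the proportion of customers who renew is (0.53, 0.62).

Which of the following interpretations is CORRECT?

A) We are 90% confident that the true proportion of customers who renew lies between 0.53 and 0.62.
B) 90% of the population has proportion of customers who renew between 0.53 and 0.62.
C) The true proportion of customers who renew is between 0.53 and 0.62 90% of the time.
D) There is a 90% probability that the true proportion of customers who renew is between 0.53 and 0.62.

A confidence interval represents our confidence in the procedure, not a probability statement about the parameter.

Key concept: If we repeated this sampling process many times and computed a 90% CI each time, about 90% of those intervals would contain the true population parameter.

For this specific interval (0.53, 0.62):
- Midpoint (point estimate): 0.575
- Margin of error: 0.045

The correct interpretation is the one stating confidence that the true parameter lies in the interval — option A.

A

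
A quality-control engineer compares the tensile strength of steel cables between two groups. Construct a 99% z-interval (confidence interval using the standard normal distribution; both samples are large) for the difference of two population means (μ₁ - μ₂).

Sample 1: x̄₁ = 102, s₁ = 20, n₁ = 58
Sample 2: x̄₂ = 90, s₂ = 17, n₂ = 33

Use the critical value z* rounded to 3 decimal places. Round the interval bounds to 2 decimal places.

Both samples are large (n₁ = 58 ≥ 30, n₂ = 33 ≥ 30), so a z-interval for the difference of means applies.

Point estimate: x̄₁ - x̄₂ = 102 - 90 = 12

Standard error: SE = √(s₁²/n₁ + s₂²/n₂)
= √(20²/58 + 17²/33)
= √(6.896552 + 8.757576)
= 3.956530

For 99% confidence, z* = 2.576 (from standard normal table)
Margin of error: E = z* × SE = 2.576 × 3.956530 = 10.1920

Z-interval: (x̄₁ - x̄₂) ± E = 12 ± 10.1920 = (1.8080, 22.1920)

Rounded to 2 decimal places:

(1.81, 22.19)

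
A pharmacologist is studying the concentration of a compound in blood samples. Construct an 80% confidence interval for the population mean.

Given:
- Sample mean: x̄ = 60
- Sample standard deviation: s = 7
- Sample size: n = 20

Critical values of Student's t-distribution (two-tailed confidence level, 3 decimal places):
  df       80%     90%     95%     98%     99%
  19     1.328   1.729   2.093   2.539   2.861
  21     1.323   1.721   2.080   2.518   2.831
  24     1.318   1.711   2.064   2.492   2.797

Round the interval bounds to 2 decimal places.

The population standard deviation σ is unknown (only the sample standard deviation s is given), so use a t-interval with df = n - 1 = 20 - 1 = 19.

For 80% confidence with df = 19, t* = 1.328 (from t-table)

Standard error: SE = s/√n = 7/√20 = 1.565248

Margin of error: E = t* × SE = 1.328 × 1.565248 = 2.0786

T-interval: x̄ ± E = 60 ± 2.0786 = (57.9214, 62.0786)

Rounded to 2 decimal places:

(57.92, 62.08)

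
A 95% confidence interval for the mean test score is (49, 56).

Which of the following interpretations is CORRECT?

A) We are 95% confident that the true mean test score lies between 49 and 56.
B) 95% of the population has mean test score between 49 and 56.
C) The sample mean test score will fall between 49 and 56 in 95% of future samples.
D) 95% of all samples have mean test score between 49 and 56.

A confidence interval represents our confidence in the procedure, not a probability statement about the parameter.

Key concept: If we repeated this sampling process many times and computed a 95% CI each time, about 95% of those intervals would contain the true population parameter.

For this specific interval (49, 56):
- Midpoint (point estimate): 52.5
- Margin of error: 3.5

The correct interpretation is the one stating confidence that the true parameter lies in the interval — option A.

A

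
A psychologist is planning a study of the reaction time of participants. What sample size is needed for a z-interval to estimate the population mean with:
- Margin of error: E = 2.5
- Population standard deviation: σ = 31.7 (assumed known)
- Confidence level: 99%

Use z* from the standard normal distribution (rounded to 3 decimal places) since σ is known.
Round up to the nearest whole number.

Using z* since population σ is known (z-interval formula).

For 99% confidence, z* = 2.576 (from standard normal table)

Sample size formula for z-interval: n = (z*σ/E)²

n = (2.576 × 31.7 / 2.5)²
  = (32.663680)²
  = 1066.9160

Round up to the nearest whole number: n = 1067

1067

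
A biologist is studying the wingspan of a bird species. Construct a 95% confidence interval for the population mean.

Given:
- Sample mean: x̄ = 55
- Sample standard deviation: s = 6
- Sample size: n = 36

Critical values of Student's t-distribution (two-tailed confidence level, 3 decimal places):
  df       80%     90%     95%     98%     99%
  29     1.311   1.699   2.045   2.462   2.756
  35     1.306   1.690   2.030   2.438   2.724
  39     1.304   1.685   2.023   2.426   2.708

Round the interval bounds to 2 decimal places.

The population standard deviation σ is unknown (only the sample standard deviation s is given), so use a t-interval with df = n - 1 = 36 - 1 = 35.

For 95% confidence with df = 35, t* = 2.030 (from t-table)

Standard error: SE = s/√n = 6/√36 = 1.000000

Margin of error: E = t* × SE = 2.030 × 1.000000 = 2.0300

T-interval: x̄ ± E = 55 ± 2.0300 = (52.9700, 57.0300)

Rounded to 2 decimal places:

(52.97, 57.03)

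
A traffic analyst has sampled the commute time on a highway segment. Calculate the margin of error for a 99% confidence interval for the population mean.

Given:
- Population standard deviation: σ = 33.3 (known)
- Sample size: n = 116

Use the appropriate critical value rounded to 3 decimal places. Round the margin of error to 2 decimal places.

The population standard deviation σ is known, so use the z-interval margin of error formula.

For 99% confidence, z* = 2.576 (from standard normal table)

Margin of error formula for z-interval: E = z* × σ/√n

E = 2.576 × 33.3/√116
  = 2.576 × 3.091827
  = 7.9645

Rounded to 2 decimal places:

7.96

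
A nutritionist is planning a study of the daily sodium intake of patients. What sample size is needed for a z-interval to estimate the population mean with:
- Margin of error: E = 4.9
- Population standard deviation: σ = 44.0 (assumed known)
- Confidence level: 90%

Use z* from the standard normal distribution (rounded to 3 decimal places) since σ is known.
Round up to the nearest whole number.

Using z* since population σ is known (z-interval formula).

For 90% confidence, z* = 1.645 (from standard normal table)

Sample size formula for z-interval: n = (z*σ/E)²

n = (1.645 × 44.0 / 4.9)²
  = (14.771429)²
  = 218.1951

Round up to the nearest whole number: n = 219

219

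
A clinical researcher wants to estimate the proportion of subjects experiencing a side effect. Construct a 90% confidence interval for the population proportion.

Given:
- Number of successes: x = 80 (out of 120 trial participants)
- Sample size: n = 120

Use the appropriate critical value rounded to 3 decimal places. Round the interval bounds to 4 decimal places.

Sample proportion: p̂ = 80/120 = 0.666667

Check conditions for normal approximation:
  np̂ = 80 ≥ 10 ✓
  n(1-p̂) = 40 ≥ 10 ✓

The sample is large enough, so use a z-interval (normal approximation) for the proportion.

For 90% confidence, z* = 1.645 (from standard normal table)

Standard error: SE = √(p̂(1-p̂)/n) = √(0.666667×0.333333/120) = 0.04303315

Margin of error: E = z* × SE = 1.645 × 0.04303315 = 0.070790

Z-interval: p̂ ± E = 0.666667 ± 0.070790 = (0.595877, 0.737456)

Rounded to 4 decimal places:

(0.5959, 0.7375)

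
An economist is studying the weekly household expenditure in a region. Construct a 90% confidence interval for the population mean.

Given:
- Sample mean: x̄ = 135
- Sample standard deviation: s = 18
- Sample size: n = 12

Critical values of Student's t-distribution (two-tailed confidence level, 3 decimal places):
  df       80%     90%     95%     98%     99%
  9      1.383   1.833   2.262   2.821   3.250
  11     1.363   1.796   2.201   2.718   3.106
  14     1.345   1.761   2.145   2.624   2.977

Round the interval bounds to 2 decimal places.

The population standard deviation σ is unknown (only the sample standard deviation s is given), so use a t-interval with df = n - 1 = 12 - 1 = 11.

For 90% confidence with df = 11, t* = 1.796 (from t-table)

Standard error: SE = s/√n = 18/√12 = 5.196152

Margin of error: E = t* × SE = 1.796 × 5.196152 = 9.3323

T-interval: x̄ ± E = 135 ± 9.3323 = (125.6677, 144.3323)

Rounded to 2 decimal places:

(125.67, 144.33)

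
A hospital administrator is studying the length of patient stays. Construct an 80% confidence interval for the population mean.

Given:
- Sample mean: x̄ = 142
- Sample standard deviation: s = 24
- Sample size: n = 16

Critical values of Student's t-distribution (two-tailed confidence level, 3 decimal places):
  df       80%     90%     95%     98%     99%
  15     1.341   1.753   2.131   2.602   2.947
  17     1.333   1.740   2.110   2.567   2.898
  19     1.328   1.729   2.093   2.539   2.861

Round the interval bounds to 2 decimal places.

The population standard deviation σ is unknown (only the sample standard deviation s is given), so use a t-interval with df = n - 1 = 16 - 1 = 15.

For 80% confidence with df = 15, t* = 1.341 (from t-table)

Standard error: SE = s/√n = 24/√16 = 6.000000

Margin of error: E = t* × SE = 1.341 × 6.000000 = 8.0460

T-interval: x̄ ± E = 142 ± 8.0460 = (133.9540, 150.0460)

Rounded to 2 decimal places:

(133.95, 150.05)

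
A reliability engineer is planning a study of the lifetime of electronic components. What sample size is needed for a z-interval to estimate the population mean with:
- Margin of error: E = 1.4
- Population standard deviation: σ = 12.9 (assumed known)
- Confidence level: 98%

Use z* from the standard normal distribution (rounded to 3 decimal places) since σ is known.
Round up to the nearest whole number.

Using z* since population σ is known (z-interval formula).

For 98% confidence, z* = 2.326 (from standard normal table)

Sample size formula for z-interval: n = (z*σ/E)²

n = (2.326 × 12.9 / 1.4)²
  = (21.432429)²
  = 459.3490

Round up to the nearest whole number: n = 460

460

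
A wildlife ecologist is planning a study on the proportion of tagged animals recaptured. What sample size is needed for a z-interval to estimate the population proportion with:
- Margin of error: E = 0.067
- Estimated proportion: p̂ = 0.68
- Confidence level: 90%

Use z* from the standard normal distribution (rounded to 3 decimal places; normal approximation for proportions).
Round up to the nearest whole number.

Using z* for proportion z-interval (normal approximation).

For 90% confidence, z* = 1.645 (from standard normal table)

Sample size formula for proportion z-interval: n = z*²p̂(1-p̂)/E²

n = 1.645² × 0.68 × 0.32 / 0.067²
  = 2.706025 × 0.2176 / 0.004489
  = 131.1720

Round up to the nearest whole number: n = 132

132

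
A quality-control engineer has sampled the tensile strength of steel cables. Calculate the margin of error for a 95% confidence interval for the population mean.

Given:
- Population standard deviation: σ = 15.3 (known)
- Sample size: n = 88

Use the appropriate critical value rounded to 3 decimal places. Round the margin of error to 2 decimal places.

The population standard deviation σ is known, so use the z-interval margin of error formula.

For 95% confidence, z* = 1.96 (from standard normal table)

Margin of error formula for z-interval: E = z* × σ/√n

E = 1.96 × 15.3/√88
  = 1.96 × 1.630985
  = 3.1967

Rounded to 2 decimal places:

3.20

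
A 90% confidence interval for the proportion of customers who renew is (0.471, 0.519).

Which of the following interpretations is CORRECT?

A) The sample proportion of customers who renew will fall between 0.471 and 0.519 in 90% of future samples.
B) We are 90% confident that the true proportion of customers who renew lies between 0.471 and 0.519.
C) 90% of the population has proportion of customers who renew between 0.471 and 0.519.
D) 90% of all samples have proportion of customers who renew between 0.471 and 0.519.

A confidence interval represents our confidence in the procedure, not a probability statement about the parameter.

Key concept: If we repeated this sampling process many times and computed a 90% CI each time, about 90% of those intervals would contain the true population parameter.

For this specific interval (0.471, 0.519):
- Midpoint (point estimate): 0.495
- Margin of error: 0.024

The correct interpretation is the one stating confidence that the true parameter lies in the interval — option B.

B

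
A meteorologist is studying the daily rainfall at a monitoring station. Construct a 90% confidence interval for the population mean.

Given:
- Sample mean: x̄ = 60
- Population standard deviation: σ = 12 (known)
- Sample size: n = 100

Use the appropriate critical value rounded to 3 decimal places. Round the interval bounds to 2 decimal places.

The population standard deviation σ is known, so use a z-interval (standard normal critical value).

For 90% confidence, z* = 1.645 (from standard normal table)

Standard error: SE = σ/√n = 12/√100 = 1.200000

Margin of error: E = z* × SE = 1.645 × 1.200000 = 1.9740

Z-interval: x̄ ± E = 60 ± 1.9740 = (58.0260, 61.9740)

Rounded to 2 decimal places:

(58.03, 61.97)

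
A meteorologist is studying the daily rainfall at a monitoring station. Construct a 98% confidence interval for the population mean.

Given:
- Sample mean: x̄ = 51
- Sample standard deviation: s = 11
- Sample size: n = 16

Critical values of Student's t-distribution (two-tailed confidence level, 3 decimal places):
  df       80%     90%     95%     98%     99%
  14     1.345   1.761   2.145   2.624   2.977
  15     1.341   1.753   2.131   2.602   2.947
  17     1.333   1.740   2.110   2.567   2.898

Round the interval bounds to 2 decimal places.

The population standard deviation σ is unknown (only the sample standard deviation s is given), so use a t-interval with df = n - 1 = 16 - 1 = 15.

For 98% confidence with df = 15, t* = 2.602 (from t-table)

Standard error: SE = s/√n = 11/√16 = 2.750000

Margin of error: E = t* × SE = 2.602 × 2.750000 = 7.1555

T-interval: x̄ ± E = 51 ± 7.1555 = (43.8445, 58.1555)

Rounded to 2 decimal places:

(43.84, 58.16)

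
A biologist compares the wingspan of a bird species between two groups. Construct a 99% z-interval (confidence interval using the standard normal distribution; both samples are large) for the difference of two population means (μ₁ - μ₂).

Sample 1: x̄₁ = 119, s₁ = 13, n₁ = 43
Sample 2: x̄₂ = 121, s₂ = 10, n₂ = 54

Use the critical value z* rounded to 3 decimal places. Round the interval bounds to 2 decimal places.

Both samples are large (n₁ = 43 ≥ 30, n₂ = 54 ≥ 30), so a z-interval for the difference of means applies.

Point estimate: x̄₁ - x̄₂ = 119 - 121 = -2

Standard error: SE = √(s₁²/n₁ + s₂²/n₂)
= √(13²/43 + 10²/54)
= √(3.930233 + 1.851852)
= 2.404597

For 99% confidence, z* = 2.576 (from standard normal table)
Margin of error: E = z* × SE = 2.576 × 2.404597 = 6.1942

Z-interval: (x̄₁ - x̄₂) ± E = -2 ± 6.1942 = (-8.1942, 4.1942)

Rounded to 2 decimal places:

(-8.19, 4.19)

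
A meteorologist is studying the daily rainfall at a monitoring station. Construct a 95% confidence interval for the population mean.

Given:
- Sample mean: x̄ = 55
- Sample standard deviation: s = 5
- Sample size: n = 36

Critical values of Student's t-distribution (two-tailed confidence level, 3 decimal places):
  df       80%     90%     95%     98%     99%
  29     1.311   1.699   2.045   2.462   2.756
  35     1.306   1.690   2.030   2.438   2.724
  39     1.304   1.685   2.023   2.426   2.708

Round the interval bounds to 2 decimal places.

The population standard deviation σ is unknown (only the sample standard deviation s is given), so use a t-interval with df = n - 1 = 36 - 1 = 35.

For 95% confidence with df = 35, t* = 2.030 (from t-table)

Standard error: SE = s/√n = 5/√36 = 0.833333

Margin of error: E = t* × SE = 2.030 × 0.833333 = 1.6917

T-interval: x̄ ± E = 55 ± 1.6917 = (53.3083, 56.6917)

Rounded to 2 decimal places:

(53.31, 56.69)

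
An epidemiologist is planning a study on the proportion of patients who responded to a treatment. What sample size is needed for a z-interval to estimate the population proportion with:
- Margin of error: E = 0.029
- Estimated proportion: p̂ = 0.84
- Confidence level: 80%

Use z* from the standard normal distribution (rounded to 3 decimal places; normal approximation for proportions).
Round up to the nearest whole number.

Using z* for proportion z-interval (normal approximation).

For 80% confidence, z* = 1.282 (from standard normal table)

Sample size formula for proportion z-interval: n = z*²p̂(1-p̂)/E²

n = 1.282² × 0.84 × 0.16 / 0.029²
  = 1.643524 × 0.1344 / 0.000841
  = 262.6512

Round up to the nearest whole number: n = 263

263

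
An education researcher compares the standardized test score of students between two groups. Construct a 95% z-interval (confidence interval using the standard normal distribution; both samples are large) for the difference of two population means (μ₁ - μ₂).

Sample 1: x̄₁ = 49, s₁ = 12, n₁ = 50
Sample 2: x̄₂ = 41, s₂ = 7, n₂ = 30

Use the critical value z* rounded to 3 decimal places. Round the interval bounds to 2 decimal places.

Both samples are large (n₁ = 50 ≥ 30, n₂ = 30 ≥ 30), so a z-interval for the difference of means applies.

Point estimate: x̄₁ - x̄₂ = 49 - 41 = 8

Standard error: SE = √(s₁²/n₁ + s₂²/n₂)
= √(12²/50 + 7²/30)
= √(2.880000 + 1.633333)
= 2.124461

For 95% confidence, z* = 1.96 (from standard normal table)
Margin of error: E = z* × SE = 1.96 × 2.124461 = 4.1639

Z-interval: (x̄₁ - x̄₂) ± E = 8 ± 4.1639 = (3.8361, 12.1639)

Rounded to 2 decimal places:

(3.84, 12.16)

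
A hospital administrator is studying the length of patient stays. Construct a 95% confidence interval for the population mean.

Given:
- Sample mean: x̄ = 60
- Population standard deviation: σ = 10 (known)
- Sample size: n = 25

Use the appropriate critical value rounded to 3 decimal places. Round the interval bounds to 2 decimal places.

The population standard deviation σ is known, so use a z-interval (standard normal critical value).

For 95% confidence, z* = 1.96 (from standard normal table)

Standard error: SE = σ/√n = 10/√25 = 2.000000

Margin of error: E = z* × SE = 1.96 × 2.000000 = 3.9200

Z-interval: x̄ ± E = 60 ± 3.9200 = (56.0800, 63.9200)

Rounded to 2 decimal places:

(56.08, 63.92)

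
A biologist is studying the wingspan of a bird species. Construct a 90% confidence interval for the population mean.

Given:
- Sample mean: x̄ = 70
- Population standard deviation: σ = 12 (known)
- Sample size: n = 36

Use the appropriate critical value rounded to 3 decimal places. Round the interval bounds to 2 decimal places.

The population standard deviation σ is known, so use a z-interval (standard normal critical value).

For 90% confidence, z* = 1.645 (from standard normal table)

Standard error: SE = σ/√n = 12/√36 = 2.000000

Margin of error: E = z* × SE = 1.645 × 2.000000 = 3.2900

Z-interval: x̄ ± E = 70 ± 3.2900 = (66.7100, 73.2900)

Rounded to 2 decimal places:

(66.71, 73.29)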